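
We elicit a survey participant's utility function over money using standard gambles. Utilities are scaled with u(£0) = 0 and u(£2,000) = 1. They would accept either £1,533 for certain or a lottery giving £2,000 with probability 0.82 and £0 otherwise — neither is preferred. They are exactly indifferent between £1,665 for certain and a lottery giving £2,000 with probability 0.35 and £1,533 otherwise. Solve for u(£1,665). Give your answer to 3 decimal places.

The first gamble pins u(£1,533): it must equal 0.82·1 + 0.18·0 = 0.82.
The second indifference gives u(£1,665) = 0.35·u(£2,000) + 0.65·u(£1,533) = 0.35·1.00 + 0.65·0.82 = 0.8830.

0.883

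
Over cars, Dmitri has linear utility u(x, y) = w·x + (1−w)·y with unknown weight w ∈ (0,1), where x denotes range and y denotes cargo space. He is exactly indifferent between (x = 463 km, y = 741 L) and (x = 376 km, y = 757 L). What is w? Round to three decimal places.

u(463,741) = u(376,757) means w·463 + (1−w)·741 = w·376 + (1−w)·757.
w·(463−376) = (1−w)·(757−741), i.e. w·87 = (1−w)·16.
The marginal rate of substitution is 16/87, so w = 16/(87+16) = 0.155.

w = 0.155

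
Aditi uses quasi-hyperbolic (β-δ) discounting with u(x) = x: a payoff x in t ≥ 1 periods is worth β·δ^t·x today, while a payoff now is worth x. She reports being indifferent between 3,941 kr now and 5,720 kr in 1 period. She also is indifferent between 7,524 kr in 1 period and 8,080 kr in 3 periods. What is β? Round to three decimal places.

The second indifference involves only future payoffs, so β cancels: β·δ^1·7524 = β·δ^3·8080, giving δ^2 = 7524/8080 = 0.93119, so δ = 0.96498.
The first indifference: 3941 = β·δ·5720, so β = 3941/(δ·5720) = 3941/(0.96498·5720) ≈ 0.714.

β ≈ 0.714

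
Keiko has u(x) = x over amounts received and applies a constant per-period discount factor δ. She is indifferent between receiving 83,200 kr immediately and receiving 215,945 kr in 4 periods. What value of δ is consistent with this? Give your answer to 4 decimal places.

Equating discounted utilities: u(83200) = δ^4·u(215945) ⇒ δ^4 = u(83200)/u(215945).
With u(x) = x: δ^4 = 83200/215945 = 0.38528.
Hence δ = (0.38528)^(1/4) = 0.787853.

δ ≈ 0.7879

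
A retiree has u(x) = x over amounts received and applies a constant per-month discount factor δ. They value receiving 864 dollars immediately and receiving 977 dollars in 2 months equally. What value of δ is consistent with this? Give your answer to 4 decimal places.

Indifference means u(864) = δ^2 · u(977), so δ^2 = u(864)/u(977).
With u(x) = x: δ^2 = 864/977 = 0.88434.
Taking the square root: δ = 0.88434^(1/2) ≈ 0.9404.

δ ≈ 0.9404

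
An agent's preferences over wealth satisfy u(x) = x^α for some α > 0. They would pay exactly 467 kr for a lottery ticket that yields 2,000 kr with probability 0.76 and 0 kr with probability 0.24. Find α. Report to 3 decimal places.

Since u(0) = 0, the lottery's EU is 0.76·2000^α.
Equating: 467^α = 0.76·2000^α, i.e. 0.2335^α = 0.76.
α = ln(0.76) / ln(467/2000) = -0.274437/-1.454573 ≈ 0.189.

α ≈ 0.189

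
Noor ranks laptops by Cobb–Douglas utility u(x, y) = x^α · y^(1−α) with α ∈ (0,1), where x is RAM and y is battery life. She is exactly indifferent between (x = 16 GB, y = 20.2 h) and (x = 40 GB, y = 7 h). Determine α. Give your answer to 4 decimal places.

The Cobb–Douglas utilities coincide, so 16^α·20.2^(1−α) = 40^α·7^(1−α).
(16/40)^α = (7/20.2)^(1−α); take logs: α·ln(16/40) = (1−α)·ln(7/20.2), i.e. α·-0.9162907 = (1−α)·-1.0597725.
Thus α·(-1.9760632) = -1.0597725, so α = -1.0597725/-1.9760632 ≈ 0.5363.

α ≈ 0.5363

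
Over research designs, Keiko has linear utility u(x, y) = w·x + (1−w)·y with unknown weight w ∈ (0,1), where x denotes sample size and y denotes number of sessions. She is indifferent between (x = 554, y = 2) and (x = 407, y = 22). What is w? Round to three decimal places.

w = 0.120

Equating utilities: w·554 + (1−w)·2 = w·407 + (1−w)·22.
w·(554−407) = (1−w)·(22−2), i.e. w·147 = (1−w)·20.
So w/(1−w) = 20/147 = 0.1361, giving w = 20/(147+20) = 0.120.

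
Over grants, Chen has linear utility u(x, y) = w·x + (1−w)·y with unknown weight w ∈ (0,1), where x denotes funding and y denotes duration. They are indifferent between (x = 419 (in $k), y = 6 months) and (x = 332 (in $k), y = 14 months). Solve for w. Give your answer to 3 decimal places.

Indifference: w·419 + (1−w)·6 = w·332 + (1−w)·14.
Rearranging, 87·w − 8·(1−w) = 0.
So w/(1−w) = 8/87 = 0.0920, giving w = 8/(87+8) = 0.084.

w = 0.084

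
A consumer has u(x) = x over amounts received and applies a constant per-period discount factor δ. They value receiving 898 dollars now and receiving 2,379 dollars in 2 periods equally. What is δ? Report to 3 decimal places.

Indifference means u(898) = δ^2 · u(2379), so δ^2 = u(898)/u(2379).
With u(x) = x: δ^2 = 898/2379 = 0.37747.
Hence δ = (0.37747)^(1/2) = 0.61439.

δ ≈ 0.614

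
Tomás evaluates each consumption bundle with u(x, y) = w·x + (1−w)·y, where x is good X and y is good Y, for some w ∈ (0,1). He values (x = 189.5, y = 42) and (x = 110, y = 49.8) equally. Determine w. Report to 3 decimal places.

w = 0.089

Indifference: w·189.5 + (1−w)·42 = w·110 + (1−w)·49.8.
Rearranging, 79.5·w − 7.8·(1−w) = 0.
So w/(1−w) = 7.8/79.5 = 0.0981, giving w = 7.8/(79.5+7.8) = 0.089.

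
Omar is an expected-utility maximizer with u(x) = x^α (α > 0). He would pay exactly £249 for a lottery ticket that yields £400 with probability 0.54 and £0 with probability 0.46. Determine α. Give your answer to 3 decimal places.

α ≈ 1.300

Since u(0) = 0, the lottery's EU is 0.54·400^α.
Equating: 249^α = 0.54·400^α, i.e. 0.6225^α = 0.54.
α = ln(0.54) / ln(249/400) = -0.616186/-0.474012 ≈ 1.300.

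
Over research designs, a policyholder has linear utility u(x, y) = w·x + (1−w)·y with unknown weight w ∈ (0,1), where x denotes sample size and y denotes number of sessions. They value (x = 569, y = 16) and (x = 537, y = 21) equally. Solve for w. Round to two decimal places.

Equating utilities: w·569 + (1−w)·16 = w·537 + (1−w)·21.
Rearranging, 32·w − 5·(1−w) = 0.
So w/(1−w) = 5/32 = 0.1562, giving w = 5/(32+5) = 0.14.

w = 0.14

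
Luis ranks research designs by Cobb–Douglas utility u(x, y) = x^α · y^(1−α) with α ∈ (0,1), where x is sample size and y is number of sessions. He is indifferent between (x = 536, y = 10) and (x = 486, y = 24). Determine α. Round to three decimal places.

α ≈ 0.899

The Cobb–Douglas utilities coincide, so 536^α·10^(1−α) = 486^α·24^(1−α).
Taking logs: α·ln 536 + (1−α)·ln 10 = α·ln 486 + (1−α)·ln 24, i.e. α·0.097926 = (1−α)·0.875469.
With A = 0.097926 and B = 0.875469: α·A = (1−α)·B, so α = B/(A+B) = 0.875469/0.973395 ≈ 0.899.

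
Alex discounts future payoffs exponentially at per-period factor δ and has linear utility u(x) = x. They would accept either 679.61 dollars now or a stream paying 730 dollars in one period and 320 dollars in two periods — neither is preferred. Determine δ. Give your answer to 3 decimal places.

δ ≈ 0.710

Equating present values: 679.61 = 730δ + 320δ².
Rearranged: 320δ² + 730δ − 679.61 = 0.
δ = (−730 + √(730² + 4·320·679.61)) / (2·320) = (−730 + √1402800.80) / 640 ≈ 0.710.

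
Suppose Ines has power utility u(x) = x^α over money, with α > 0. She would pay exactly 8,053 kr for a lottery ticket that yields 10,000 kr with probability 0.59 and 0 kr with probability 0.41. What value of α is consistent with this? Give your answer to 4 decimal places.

α ≈ 2.4366

EU(lottery) = 0.59·10000^α + 0.41·0 = 0.59·10000^α.
Setting u(8053) equal to that: 8053^α = 0.59·10000^α ⇒ (8053/10000)^α = 0.59.
α = ln(0.59) / ln(8053/10000) = -0.5276327/-0.2165404 ≈ 2.4366.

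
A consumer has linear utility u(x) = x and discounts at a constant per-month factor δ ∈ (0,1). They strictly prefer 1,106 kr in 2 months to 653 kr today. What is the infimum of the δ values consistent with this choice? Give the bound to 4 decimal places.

Comparing present values: 653 < δ^2·1106.
Hence δ^2 > 653/1106 = 0.59042, and x ↦ x^(1/2) is increasing on (0,∞).
δ > (653/1106)^(1/2) ≈ 0.7684.

δ > 0.7684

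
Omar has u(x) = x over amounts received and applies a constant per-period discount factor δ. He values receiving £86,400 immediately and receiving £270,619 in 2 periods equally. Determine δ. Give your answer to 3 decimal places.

δ ≈ 0.565

The payoff in 2 periods is discounted by δ^2, so u(86400) = δ^2·u(270619) and δ^2 = u(86400)/u(270619).
With u(x) = x: δ^2 = 86400/270619 = 0.31927.
Hence δ = (0.31927)^(1/2) = 0.56504.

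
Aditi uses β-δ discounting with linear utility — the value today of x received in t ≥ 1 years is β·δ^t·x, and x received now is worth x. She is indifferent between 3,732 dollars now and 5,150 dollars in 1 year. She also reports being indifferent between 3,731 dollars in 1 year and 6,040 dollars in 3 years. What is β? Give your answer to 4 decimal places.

Both payoffs in the second observation are in the future, so β drops out: δ^1·3731 = δ^3·6040 ⇒ δ^2 = 3731/6040 = 0.61772, so δ = 0.78595.
Substituting δ into 3732 = β·δ·5150: β = 3732/(4047.635) ≈ 0.9220.

β ≈ 0.9220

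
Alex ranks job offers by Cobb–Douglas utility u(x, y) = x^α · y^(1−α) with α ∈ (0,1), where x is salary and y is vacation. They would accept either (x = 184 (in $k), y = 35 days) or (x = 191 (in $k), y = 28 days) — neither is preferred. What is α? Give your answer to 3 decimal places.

The Cobb–Douglas utilities coincide, so 184^α·35^(1−α) = 191^α·28^(1−α).
(184/191)^α = (28/35)^(1−α); take logs: α·ln(184/191) = (1−α)·ln(28/35), i.e. α·-0.037338 = (1−α)·-0.223144.
With A = -0.037338 and B = -0.223144: α·A = (1−α)·B, so α = B/(A+B) = -0.223144/-0.260482 ≈ 0.857.

α ≈ 0.857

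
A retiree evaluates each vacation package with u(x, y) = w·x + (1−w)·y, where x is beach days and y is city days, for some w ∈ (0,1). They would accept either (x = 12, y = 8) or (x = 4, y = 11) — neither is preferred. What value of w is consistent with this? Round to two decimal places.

w = 0.27

u(12,8) = u(4,11) means w·12 + (1−w)·8 = w·4 + (1−w)·11.
Rearranging, 8·w − 3·(1−w) = 0.
So w/(1−w) = 3/8 = 0.3750, giving w = 3/(8+3) = 0.27.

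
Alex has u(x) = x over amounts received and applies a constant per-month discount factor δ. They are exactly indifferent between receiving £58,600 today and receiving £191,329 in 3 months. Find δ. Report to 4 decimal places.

δ ≈ 0.6741

Equating discounted utilities: u(58600) = δ^3·u(191329) ⇒ δ^3 = u(58600)/u(191329).
With u(x) = x: δ^3 = 58600/191329 = 0.30628.
Hence δ = (0.30628)^(1/3) = 0.674071.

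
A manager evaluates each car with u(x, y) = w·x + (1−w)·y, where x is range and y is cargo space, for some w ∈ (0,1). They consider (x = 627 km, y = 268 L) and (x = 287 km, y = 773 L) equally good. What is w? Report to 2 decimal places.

u(627,268) = u(287,773) means w·627 + (1−w)·268 = w·287 + (1−w)·773.
w·(627−287) = (1−w)·(773−268), i.e. w·340 = (1−w)·505.
Hence w = 505/(340+505) = 505/845 = 0.60.

w = 0.60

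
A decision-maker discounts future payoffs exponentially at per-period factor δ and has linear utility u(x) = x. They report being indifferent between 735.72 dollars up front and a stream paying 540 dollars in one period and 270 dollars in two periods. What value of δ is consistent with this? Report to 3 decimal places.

The stream is worth 540δ + 270δ² today, so 540δ + 270δ² = 735.72.
So 270δ² + 540δ − 735.72 = 0.
δ = (−540 + √(540² + 4·270·735.72)) / (2·270) = (−540 + √1086177.60) / 540 ≈ 0.930.

δ ≈ 0.930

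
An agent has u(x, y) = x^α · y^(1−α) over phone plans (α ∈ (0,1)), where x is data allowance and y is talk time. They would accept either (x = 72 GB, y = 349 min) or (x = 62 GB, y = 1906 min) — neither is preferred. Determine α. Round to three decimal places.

α ≈ 0.919

The Cobb–Douglas utilities coincide, so 72^α·349^(1−α) = 62^α·1906^(1−α).
(72/62)^α = (1906/349)^(1−α); take logs: α·ln(72/62) = (1−α)·ln(1906/349), i.e. α·0.149532 = (1−α)·1.697690.
With A = 0.149532 and B = 1.697690: α·A = (1−α)·B, so α = B/(A+B) = 1.697690/1.847222 ≈ 0.919.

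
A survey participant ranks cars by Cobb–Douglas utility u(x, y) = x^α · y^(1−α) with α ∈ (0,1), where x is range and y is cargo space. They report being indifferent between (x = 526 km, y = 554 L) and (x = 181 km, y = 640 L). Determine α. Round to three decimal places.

The Cobb–Douglas utilities coincide, so 526^α·554^(1−α) = 181^α·640^(1−α).
Taking logs: α·ln 526 + (1−α)·ln 554 = α·ln 181 + (1−α)·ln 640, i.e. α·1.066804 = (1−α)·0.144303.
So α/(1−α) = (0.144303)/(1.066804) = 0.135267, and α = 0.135267/1.135267 ≈ 0.119.

α ≈ 0.119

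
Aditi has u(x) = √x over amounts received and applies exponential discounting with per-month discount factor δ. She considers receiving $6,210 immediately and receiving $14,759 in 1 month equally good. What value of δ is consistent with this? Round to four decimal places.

Equating discounted utilities: u(6210) = δ·u(14759) ⇒ δ = u(6210)/u(14759).
With u(x) = √x: δ = √6210/√14759 = √(6210/14759) = 0.64866.

δ ≈ 0.6487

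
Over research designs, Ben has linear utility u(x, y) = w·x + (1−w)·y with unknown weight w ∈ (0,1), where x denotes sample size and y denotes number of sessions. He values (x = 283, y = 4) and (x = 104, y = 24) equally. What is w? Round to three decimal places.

w = 0.101

Equating utilities: w·283 + (1−w)·4 = w·104 + (1−w)·24.
w·(283−104) = (1−w)·(24−4), i.e. w·179 = (1−w)·20.
The marginal rate of substitution is 20/179, so w = 20/(179+20) = 0.101.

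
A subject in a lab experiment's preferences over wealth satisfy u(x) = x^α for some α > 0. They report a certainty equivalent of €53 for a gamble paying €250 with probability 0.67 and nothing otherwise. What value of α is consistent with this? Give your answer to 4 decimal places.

α ≈ 0.2582

The lottery's expected utility is 0.67·u(250) + 0.33·u(0) = 0.67·250^α (since u(0) = 0 for α > 0).
Setting u(53) equal to that: 53^α = 0.67·250^α ⇒ (53/250)^α = 0.67.
Take logs: α = ln 0.67 / ln(53/250) ≈ 0.258178.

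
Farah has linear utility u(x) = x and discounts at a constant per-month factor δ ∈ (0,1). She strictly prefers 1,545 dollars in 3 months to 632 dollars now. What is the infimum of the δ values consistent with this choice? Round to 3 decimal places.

δ > 0.742

Comparing present values: 632 < δ^3·1545.
Dividing by 1545: δ^3 > 0.40906. Both sides are positive, so the cube root keeps the direction.
δ > 0.40906^(1/3) = 0.742.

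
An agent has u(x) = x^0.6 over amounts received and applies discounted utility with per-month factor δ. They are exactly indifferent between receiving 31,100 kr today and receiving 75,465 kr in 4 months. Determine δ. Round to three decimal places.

δ ≈ 0.875

Equating discounted utilities: u(31100) = δ^4·u(75465) ⇒ δ^4 = u(31100)/u(75465).
Since u(x) = x^0.6, δ^4 = (31100/75465)^0.6 = 0.41211^0.6 = 0.58750.
Taking the 4th root: δ = 0.58750^(1/4) ≈ 0.875.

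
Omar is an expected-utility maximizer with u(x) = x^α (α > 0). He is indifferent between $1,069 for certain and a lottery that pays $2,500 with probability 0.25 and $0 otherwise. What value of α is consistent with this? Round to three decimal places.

α ≈ 1.632

Since u(0) = 0, the lottery's EU is 0.25·2500^α.
Equating: 1069^α = 0.25·2500^α, i.e. 0.4276^α = 0.25.
Take logs: α = ln 0.25 / ln(1069/2500) ≈ 1.63177.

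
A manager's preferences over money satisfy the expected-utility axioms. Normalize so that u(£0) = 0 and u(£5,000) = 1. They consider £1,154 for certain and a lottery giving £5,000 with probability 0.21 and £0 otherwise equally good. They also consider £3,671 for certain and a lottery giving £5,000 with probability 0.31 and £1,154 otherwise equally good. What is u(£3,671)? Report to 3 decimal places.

0.455

The first gamble pins u(£1,154): it must equal 0.21·1 + 0.79·0 = 0.21.
Chaining: u(£3,671) = 0.31·1.00 + 0.69·0.21 = 0.4549.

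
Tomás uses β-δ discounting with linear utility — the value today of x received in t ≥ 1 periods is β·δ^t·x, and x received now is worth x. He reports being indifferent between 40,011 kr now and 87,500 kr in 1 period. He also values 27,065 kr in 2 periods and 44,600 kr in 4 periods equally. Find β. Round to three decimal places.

β ≈ 0.587

The second indifference involves only future payoffs, so β cancels: β·δ^2·27065 = β·δ^4·44600, giving δ^2 = 27065/44600 = 0.60684, so δ = 0.77900.
Now use the now-vs-future pair: 40011 = β·δ·87500 gives β = 40011/(0.77900·87500) ≈ 0.587.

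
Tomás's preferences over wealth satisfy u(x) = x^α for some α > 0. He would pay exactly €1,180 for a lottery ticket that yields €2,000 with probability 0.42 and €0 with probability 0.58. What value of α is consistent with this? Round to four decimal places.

EU(lottery) = 0.42·2000^α + 0.58·0 = 0.42·2000^α.
Indifference: 1180^α = 0.42·2000^α, so (1180/2000)^α = 0.42.
Taking logs: α·ln(1180/2000) = ln(0.42), so α = -0.8675006 / -0.5276327 ≈ 1.6441.

α ≈ 1.6441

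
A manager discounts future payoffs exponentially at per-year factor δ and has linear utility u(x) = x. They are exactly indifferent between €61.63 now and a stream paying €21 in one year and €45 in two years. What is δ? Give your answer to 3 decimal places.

δ ≈ 0.960

Present value of the stream is 21·δ + 45·δ². Indifference gives 21δ + 45δ² = 61.63.
That is, 45δ² + 21δ − 61.63 = 0, a quadratic in δ.
By the quadratic formula (taking the positive root), δ = (−21 + √11534.40) / 90 ≈ 0.960.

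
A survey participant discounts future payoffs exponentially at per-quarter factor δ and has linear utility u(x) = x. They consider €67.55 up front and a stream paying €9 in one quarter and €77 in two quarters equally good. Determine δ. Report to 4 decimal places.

δ ≈ 0.8800

The stream is worth 9δ + 77δ² today, so 9δ + 77δ² = 67.55.
That is, 77δ² + 9δ − 67.55 = 0, a quadratic in δ.
By the quadratic formula (taking the positive root), δ = (−9 + √20886.40) / 154 ≈ 0.8800.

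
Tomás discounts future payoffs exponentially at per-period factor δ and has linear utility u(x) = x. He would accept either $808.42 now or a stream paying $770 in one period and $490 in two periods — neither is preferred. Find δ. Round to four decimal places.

δ ≈ 0.7200

The stream is worth 770δ + 490δ² today, so 770δ + 490δ² = 808.42.
That is, 490δ² + 770δ − 808.42 = 0, a quadratic in δ.
By the quadratic formula (taking the positive root), δ = (−770 + √2177403.20) / 980 ≈ 0.7200.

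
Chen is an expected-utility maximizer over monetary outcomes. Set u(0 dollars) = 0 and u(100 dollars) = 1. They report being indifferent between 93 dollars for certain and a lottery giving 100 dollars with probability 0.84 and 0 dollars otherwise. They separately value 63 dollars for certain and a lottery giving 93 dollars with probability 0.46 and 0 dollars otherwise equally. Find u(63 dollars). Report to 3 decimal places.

The first gamble pins u(93 dollars): it must equal 0.84·1 + 0.16·0 = 0.84.
Chaining: u(63 dollars) = 0.46·0.84 + 0.54·0.00 = 0.3864.

0.386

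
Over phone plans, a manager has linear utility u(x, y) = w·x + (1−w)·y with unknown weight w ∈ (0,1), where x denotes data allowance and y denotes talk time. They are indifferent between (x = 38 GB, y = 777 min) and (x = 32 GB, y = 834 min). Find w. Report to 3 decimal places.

w = 0.905

u(38,777) = u(32,834) means w·38 + (1−w)·777 = w·32 + (1−w)·834.
Rearranging, 6·w − 57·(1−w) = 0.
So w/(1−w) = 57/6 = 9.5000, giving w = 57/(6+57) = 0.905.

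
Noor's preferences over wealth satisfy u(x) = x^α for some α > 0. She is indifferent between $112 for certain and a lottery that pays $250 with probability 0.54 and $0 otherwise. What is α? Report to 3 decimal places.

The lottery's expected utility is 0.54·u(250) + 0.46·u(0) = 0.54·250^α (since u(0) = 0 for α > 0).
Indifference: 112^α = 0.54·250^α, so (112/250)^α = 0.54.
Take logs: α = ln 0.54 / ln(112/250) ≈ 0.76739.

α ≈ 0.767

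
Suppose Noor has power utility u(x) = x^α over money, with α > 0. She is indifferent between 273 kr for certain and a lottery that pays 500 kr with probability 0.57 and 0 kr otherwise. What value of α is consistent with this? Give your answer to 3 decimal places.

α ≈ 0.929

EU(lottery) = 0.57·500^α + 0.43·0 = 0.57·500^α.
Indifference: 273^α = 0.57·500^α, so (273/500)^α = 0.57.
Taking logs: α·ln(273/500) = ln(0.57), so α = -0.562119 / -0.605136 ≈ 0.929.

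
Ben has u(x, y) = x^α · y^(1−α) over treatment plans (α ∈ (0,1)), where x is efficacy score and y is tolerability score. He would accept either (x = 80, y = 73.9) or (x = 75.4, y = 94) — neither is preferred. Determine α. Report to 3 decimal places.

The Cobb–Douglas utilities coincide, so 80^α·73.9^(1−α) = 75.4^α·94^(1−α).
Taking logs: α·ln 80 + (1−α)·ln 73.9 = α·ln 75.4 + (1−α)·ln 94, i.e. α·0.059219 = (1−α)·0.240582.
With A = 0.059219 and B = 0.240582: α·A = (1−α)·B, so α = B/(A+B) = 0.240582/0.299801 ≈ 0.802.

α ≈ 0.802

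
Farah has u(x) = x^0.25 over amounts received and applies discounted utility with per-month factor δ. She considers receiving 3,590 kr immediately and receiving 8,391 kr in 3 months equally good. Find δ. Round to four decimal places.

The payoff in 3 months is discounted by δ^3, so u(3590) = δ^3·u(8391) and δ^3 = u(3590)/u(8391).
Since u(x) = x^0.25, δ^3 = (3590/8391)^0.25 = 0.42784^0.25 = 0.80876.
Taking the cube root: δ = 0.80876^(1/3) ≈ 0.9317.

δ ≈ 0.9317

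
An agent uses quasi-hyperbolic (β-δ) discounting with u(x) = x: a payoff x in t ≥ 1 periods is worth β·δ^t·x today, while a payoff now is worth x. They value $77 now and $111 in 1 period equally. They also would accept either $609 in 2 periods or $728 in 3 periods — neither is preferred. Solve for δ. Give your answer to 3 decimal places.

From the later pair, β·δ^2·609 = β·δ^3·728; dividing through, δ = 609/728 = 0.83654.

δ ≈ 0.837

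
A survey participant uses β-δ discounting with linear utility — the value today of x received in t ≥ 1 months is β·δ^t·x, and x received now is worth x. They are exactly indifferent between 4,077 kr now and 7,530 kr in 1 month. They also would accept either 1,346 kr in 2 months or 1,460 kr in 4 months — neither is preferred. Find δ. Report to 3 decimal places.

δ ≈ 0.960

From the later pair, β·δ^2·1346 = β·δ^4·1460; dividing through, δ^2 = 1346/1460 = 0.92192, so δ = 0.96017.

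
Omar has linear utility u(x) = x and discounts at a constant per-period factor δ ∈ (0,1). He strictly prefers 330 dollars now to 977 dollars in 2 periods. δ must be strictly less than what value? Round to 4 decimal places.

Under u(x) = x this choice says 330 > δ^2·977.
So δ^2 < 330/977 = 0.33777; taking the square root of both positive sides preserves the inequality.
δ < (330/977)^(1/2) ≈ 0.5812.

δ < 0.5812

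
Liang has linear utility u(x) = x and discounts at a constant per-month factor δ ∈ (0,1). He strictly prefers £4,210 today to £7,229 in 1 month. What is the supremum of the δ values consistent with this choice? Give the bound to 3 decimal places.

δ < 0.582

The preference means 4210 > δ·7229.
Dividing through by 7229 gives δ < 0.58238.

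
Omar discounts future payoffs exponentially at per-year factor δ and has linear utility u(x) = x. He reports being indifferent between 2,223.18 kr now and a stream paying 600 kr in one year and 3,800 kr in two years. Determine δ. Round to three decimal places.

Equating present values: 2223.18 = 600δ + 3800δ².
Rearranged: 3800δ² + 600δ − 2223.18 = 0.
By the quadratic formula (taking the positive root), δ = (−600 + √34152336.00) / 7600 ≈ 0.690.

δ ≈ 0.690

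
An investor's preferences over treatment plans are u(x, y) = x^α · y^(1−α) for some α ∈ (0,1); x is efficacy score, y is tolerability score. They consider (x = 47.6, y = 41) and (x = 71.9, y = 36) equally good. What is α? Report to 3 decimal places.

Indifference: 47.6^α · 41^(1−α) = 71.9^α · 36^(1−α).
(47.6/71.9)^α = (36/41)^(1−α); take logs: α·ln(47.6/71.9) = (1−α)·ln(36/41), i.e. α·-0.412444 = (1−α)·-0.130053.
With A = -0.412444 and B = -0.130053: α·A = (1−α)·B, so α = B/(A+B) = -0.130053/-0.542497 ≈ 0.240.

α ≈ 0.240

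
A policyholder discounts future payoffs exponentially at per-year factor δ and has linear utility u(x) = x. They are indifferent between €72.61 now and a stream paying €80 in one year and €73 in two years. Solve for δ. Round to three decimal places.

The stream is worth 80δ + 73δ² today, so 80δ + 73δ² = 72.61.
Rearranged: 73δ² + 80δ − 72.61 = 0.
δ = (−80 + √(80² + 4·73·72.61)) / (2·73) = (−80 + √27602.12) / 146 ≈ 0.590.

δ ≈ 0.590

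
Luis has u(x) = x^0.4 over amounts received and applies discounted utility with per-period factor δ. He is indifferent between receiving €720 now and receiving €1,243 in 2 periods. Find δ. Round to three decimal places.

δ ≈ 0.897

The payoff in 2 periods is discounted by δ^2, so u(720) = δ^2·u(1243) and δ^2 = u(720)/u(1243).
With u(x) = x^0.4: δ^2 = 720^0.4/1243^0.4 = (720/1243)^0.4 = 0.80379.
Taking the square root: δ = 0.80379^(1/2) ≈ 0.897.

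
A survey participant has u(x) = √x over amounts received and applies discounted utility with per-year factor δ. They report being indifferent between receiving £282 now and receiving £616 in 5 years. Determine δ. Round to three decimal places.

Indifference means u(282) = δ^5 · u(616), so δ^5 = u(282)/u(616).
Since u(x) = √x, δ^5 = √(282/616) = 0.67660.
So δ = 0.67660^(1/5) ≈ 0.925.

δ ≈ 0.925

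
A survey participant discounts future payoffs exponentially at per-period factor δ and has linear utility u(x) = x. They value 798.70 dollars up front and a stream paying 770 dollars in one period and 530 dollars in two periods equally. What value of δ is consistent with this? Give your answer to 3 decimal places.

δ ≈ 0.700

Present value of the stream is 770·δ + 530·δ². Indifference gives 770δ + 530δ² = 798.70.
That is, 530δ² + 770δ − 798.70 = 0, a quadratic in δ.
δ = (−770 + √(770² + 4·530·798.70)) / (2·530) = (−770 + √2286144.00) / 1060 ≈ 0.700.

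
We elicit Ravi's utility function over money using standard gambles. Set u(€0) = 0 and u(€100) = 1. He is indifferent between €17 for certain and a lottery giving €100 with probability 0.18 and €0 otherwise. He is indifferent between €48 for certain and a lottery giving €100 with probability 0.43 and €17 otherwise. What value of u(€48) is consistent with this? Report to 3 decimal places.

The first gamble pins u(€17): it must equal 0.18·1 + 0.82·0 = 0.18.
Chaining: u(€48) = 0.43·1.00 + 0.57·0.18 = 0.5326.

0.533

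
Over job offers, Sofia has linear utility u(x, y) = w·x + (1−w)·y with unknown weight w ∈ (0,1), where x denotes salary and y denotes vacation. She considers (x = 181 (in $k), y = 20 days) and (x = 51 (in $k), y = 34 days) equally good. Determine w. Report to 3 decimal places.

u(181,20) = u(51,34) means w·181 + (1−w)·20 = w·51 + (1−w)·34.
w·(181−51) = (1−w)·(34−20), i.e. w·130 = (1−w)·14.
The marginal rate of substitution is 14/130, so w = 14/(130+14) = 0.097.

w = 0.097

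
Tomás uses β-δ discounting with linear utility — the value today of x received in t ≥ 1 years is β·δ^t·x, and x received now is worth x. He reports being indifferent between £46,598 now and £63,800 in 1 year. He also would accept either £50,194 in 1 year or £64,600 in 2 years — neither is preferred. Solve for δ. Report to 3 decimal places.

Both payoffs in the second observation are in the future, so β drops out: δ^1·50194 = δ^2·64600 ⇒ δ = 50194/64600 = 0.77700.

δ ≈ 0.777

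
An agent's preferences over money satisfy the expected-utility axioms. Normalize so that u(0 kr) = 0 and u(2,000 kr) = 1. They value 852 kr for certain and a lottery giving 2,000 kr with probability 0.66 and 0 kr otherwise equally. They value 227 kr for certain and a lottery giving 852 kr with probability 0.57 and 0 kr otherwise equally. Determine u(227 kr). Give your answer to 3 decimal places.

0.376

From the first indifference, u(852 kr) = 0.66·u(2,000 kr) + 0.34·u(0 kr) = 0.66·1 + 0.34·0 = 0.66.
Chaining: u(227 kr) = 0.57·0.66 + 0.43·0.00 = 0.3762.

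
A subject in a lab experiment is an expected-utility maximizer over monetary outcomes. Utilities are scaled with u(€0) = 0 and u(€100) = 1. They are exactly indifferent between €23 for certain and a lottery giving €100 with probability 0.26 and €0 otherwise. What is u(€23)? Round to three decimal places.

0.260

The indifference gives u(€23) = 0.26·u(€100) + 0.74·u(€0) = 0.26·1 + 0.74·0 = 0.26.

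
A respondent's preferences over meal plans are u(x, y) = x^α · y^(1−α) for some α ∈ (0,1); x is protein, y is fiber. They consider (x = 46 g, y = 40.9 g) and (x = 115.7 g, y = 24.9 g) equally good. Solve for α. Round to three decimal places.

α ≈ 0.350

Indifference: 46^α · 40.9^(1−α) = 115.7^α · 24.9^(1−α).
(46/115.7)^α = (24.9/40.9)^(1−α); take logs: α·ln(46/115.7) = (1−α)·ln(24.9/40.9), i.e. α·-0.922359 = (1−α)·-0.496262.
Thus α·(-1.418621) = -0.496262, so α = -0.496262/-1.418621 ≈ 0.350.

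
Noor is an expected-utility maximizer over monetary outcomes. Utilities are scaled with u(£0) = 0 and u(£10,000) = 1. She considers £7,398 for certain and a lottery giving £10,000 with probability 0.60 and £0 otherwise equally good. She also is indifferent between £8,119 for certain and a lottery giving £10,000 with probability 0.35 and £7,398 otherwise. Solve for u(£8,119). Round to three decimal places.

The first gamble pins u(£7,398): it must equal 0.60·1 + 0.40·0 = 0.60.
Chaining: u(£8,119) = 0.35·1.00 + 0.65·0.60 = 0.7400.

0.740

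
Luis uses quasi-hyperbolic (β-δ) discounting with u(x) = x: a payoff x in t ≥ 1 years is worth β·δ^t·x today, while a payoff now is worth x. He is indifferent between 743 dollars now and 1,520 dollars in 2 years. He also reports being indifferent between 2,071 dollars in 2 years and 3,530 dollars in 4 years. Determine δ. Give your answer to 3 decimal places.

From the later pair, β·δ^2·2071 = β·δ^4·3530; dividing through, δ^2 = 2071/3530 = 0.58669, so δ = 0.76595.

δ ≈ 0.766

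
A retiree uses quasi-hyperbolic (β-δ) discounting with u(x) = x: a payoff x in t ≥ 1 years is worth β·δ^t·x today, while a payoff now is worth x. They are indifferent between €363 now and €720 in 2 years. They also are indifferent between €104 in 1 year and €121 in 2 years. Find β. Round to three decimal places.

β ≈ 0.682

From the later pair, β·δ^1·104 = β·δ^2·121; dividing through, δ = 104/121 = 0.85950.
Now use the now-vs-future pair: 363 = β·δ^2·720 gives β = 363/(0.73875·720) ≈ 0.682.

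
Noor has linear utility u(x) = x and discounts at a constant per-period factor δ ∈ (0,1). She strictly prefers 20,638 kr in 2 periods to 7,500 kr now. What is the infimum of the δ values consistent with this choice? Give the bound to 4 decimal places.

δ > 0.6028

Comparing present values: 7500 < δ^2·20638.
Dividing by 20638: δ^2 > 0.36341. Both sides are positive, so the square root keeps the direction.
δ > (7500/20638)^(1/2) ≈ 0.6028.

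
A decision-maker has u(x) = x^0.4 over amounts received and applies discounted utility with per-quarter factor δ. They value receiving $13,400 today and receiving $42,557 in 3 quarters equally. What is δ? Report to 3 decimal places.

Indifference means u(13400) = δ^3 · u(42557), so δ^3 = u(13400)/u(42557).
Since u(x) = x^0.4, δ^3 = (13400/42557)^0.4 = 0.31487^0.4 = 0.62987.
Hence δ = (0.62987)^(1/3) = 0.85720.

δ ≈ 0.857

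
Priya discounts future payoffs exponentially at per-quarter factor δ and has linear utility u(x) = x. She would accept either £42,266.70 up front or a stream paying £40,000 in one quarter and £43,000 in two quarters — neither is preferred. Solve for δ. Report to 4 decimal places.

δ ≈ 0.6300

Present value of the stream is 40000·δ + 43000·δ². Indifference gives 40000δ + 43000δ² = 42266.70.
That is, 43000δ² + 40000δ − 42266.70 = 0, a quadratic in δ.
By the quadratic formula (taking the positive root), δ = (−40000 + √8869872400.00) / 86000 ≈ 0.6300.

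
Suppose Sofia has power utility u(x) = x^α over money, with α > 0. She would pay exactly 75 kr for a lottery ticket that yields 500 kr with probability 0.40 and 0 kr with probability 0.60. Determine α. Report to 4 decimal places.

α ≈ 0.4830

The lottery's expected utility is 0.40·u(500) + 0.60·u(0) = 0.40·500^α (since u(0) = 0 for α > 0).
Equating: 75^α = 0.40·500^α, i.e. 0.1500^α = 0.40.
Taking logs: α·ln(75/500) = ln(0.40), so α = -0.9162907 / -1.8971200 ≈ 0.4830.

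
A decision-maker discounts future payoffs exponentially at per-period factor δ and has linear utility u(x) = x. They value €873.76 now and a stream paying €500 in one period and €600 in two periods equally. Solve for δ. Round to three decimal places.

δ ≈ 0.860

Present value of the stream is 500·δ + 600·δ². Indifference gives 500δ + 600δ² = 873.76.
That is, 600δ² + 500δ − 873.76 = 0, a quadratic in δ.
By the quadratic formula (taking the positive root), δ = (−500 + √2347024.00) / 1200 ≈ 0.860.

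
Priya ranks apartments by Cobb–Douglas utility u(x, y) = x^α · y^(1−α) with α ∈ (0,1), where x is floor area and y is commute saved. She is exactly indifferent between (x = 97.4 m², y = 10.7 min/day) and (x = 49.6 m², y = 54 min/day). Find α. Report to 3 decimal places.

α ≈ 0.706

Set the two utilities equal: 97.4^α·10.7^(1−α) = 49.6^α·54^(1−α).
Taking logs: α·ln 97.4 + (1−α)·ln 10.7 = α·ln 49.6 + (1−α)·ln 54, i.e. α·0.674835 = (1−α)·1.618740.
Thus α·(2.293575) = 1.618740, so α = 1.618740/2.293575 ≈ 0.706.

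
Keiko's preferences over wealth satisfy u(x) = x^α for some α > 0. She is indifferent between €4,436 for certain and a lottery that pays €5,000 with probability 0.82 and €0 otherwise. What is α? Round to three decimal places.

α ≈ 1.658

The lottery's expected utility is 0.82·u(5000) + 0.18·u(0) = 0.82·5000^α (since u(0) = 0 for α > 0).
Equating: 4436^α = 0.82·5000^α, i.e. 0.8872^α = 0.82.
Taking logs: α·ln(4436/5000) = ln(0.82), so α = -0.198451 / -0.119685 ≈ 1.658.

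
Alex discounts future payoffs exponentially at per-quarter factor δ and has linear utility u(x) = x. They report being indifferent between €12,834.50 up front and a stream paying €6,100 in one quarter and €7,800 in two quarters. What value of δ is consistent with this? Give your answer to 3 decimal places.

δ ≈ 0.950

Equating present values: 12834.50 = 6100δ + 7800δ².
So 7800δ² + 6100δ − 12834.50 = 0.
δ = (−6100 + √(6100² + 4·7800·12834.50)) / (2·7800) = (−6100 + √437646400.00) / 15600 ≈ 0.950.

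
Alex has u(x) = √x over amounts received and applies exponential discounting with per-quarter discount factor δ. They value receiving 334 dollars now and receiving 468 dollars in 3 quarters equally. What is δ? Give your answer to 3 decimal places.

δ ≈ 0.945

Equating discounted utilities: u(334) = δ^3·u(468) ⇒ δ^3 = u(334)/u(468).
With u(x) = √x: δ^3 = √334/√468 = √(334/468) = 0.84479.
Taking the cube root: δ = 0.84479^(1/3) ≈ 0.945.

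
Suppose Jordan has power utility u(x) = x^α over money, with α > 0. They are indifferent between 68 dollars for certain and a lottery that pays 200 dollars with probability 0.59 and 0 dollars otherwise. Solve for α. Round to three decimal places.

α ≈ 0.489

Since u(0) = 0, the lottery's EU is 0.59·200^α.
Equating: 68^α = 0.59·200^α, i.e. 0.3400^α = 0.59.
Taking logs: α·ln(68/200) = ln(0.59), so α = -0.527633 / -1.078810 ≈ 0.489.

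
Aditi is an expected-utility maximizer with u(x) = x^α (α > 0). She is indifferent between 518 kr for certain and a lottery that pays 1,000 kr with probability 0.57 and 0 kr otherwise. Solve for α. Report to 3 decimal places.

α ≈ 0.855

EU(lottery) = 0.57·1000^α + 0.43·0 = 0.57·1000^α.
Equating: 518^α = 0.57·1000^α, i.e. 0.5180^α = 0.57.
Taking logs: α·ln(518/1000) = ln(0.57), so α = -0.562119 / -0.657780 ≈ 0.855.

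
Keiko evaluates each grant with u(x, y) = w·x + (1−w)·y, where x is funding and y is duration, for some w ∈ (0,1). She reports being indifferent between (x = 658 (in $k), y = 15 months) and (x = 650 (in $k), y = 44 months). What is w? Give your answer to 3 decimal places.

w = 0.784

Equating utilities: w·658 + (1−w)·15 = w·650 + (1−w)·44.
w·(658−650) = (1−w)·(44−15), i.e. w·8 = (1−w)·29.
The marginal rate of substitution is 29/8, so w = 29/(8+29) = 0.784.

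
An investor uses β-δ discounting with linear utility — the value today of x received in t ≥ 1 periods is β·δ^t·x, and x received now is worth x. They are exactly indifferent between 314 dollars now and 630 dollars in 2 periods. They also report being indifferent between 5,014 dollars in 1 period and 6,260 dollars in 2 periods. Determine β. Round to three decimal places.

β ≈ 0.777

From the later pair, β·δ^1·5014 = β·δ^2·6260; dividing through, δ = 5014/6260 = 0.80096.
Substituting δ into 314 = β·δ^2·630: β = 314/(404.167) ≈ 0.777.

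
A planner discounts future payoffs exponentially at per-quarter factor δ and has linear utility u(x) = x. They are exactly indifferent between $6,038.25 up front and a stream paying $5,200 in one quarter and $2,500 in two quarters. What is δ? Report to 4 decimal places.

Equating present values: 6038.25 = 5200δ + 2500δ².
So 2500δ² + 5200δ − 6038.25 = 0.
δ = (−5200 + √(5200² + 4·2500·6038.25)) / (2·2500) = (−5200 + √87422500.00) / 5000 ≈ 0.8300.

δ ≈ 0.8300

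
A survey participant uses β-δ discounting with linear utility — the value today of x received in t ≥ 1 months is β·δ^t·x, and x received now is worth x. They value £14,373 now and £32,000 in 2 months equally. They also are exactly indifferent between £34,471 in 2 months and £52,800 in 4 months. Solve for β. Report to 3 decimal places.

The second indifference involves only future payoffs, so β cancels: β·δ^2·34471 = β·δ^4·52800, giving δ^2 = 34471/52800 = 0.65286, so δ = 0.80800.
The first indifference: 14373 = β·δ^2·32000, so β = 14373/(δ^2·32000) = 14373/(0.65286·32000) ≈ 0.688.

β ≈ 0.688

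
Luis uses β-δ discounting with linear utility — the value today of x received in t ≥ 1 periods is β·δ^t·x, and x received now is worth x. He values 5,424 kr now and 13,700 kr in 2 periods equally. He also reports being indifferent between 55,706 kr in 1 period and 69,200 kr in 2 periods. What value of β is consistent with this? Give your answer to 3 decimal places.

β ≈ 0.611

The second indifference involves only future payoffs, so β cancels: β·δ^1·55706 = β·δ^2·69200, giving δ = 55706/69200 = 0.80500.
Now use the now-vs-future pair: 5424 = β·δ^2·13700 gives β = 5424/(0.64803·13700) ≈ 0.611.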